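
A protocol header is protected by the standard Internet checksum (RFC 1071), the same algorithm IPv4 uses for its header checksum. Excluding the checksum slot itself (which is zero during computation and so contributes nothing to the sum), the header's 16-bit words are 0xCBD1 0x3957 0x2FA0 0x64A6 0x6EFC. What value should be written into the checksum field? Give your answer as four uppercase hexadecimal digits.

One's-complement addition (fold any carry out of bit 15 back into bit 0):
  0xCBD1 + 0x3957 = 0x10528 → wrap carry → 0x0529
  0x0529 + 0x2FA0 = 0x034C9
  0x34C9 + 0x64A6 = 0x0996F
  0x996F + 0x6EFC = 0x1086B → wrap carry → 0x086C
One's-complement sum = 0x086C.
Checksum = ~0x086C & 0xFFFF = 0xF793.

F793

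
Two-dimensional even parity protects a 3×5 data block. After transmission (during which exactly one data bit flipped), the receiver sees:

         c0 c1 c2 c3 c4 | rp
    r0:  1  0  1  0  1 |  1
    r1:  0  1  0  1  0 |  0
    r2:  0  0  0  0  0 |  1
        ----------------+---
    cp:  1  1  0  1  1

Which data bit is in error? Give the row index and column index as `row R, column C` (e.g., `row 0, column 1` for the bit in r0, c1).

row 2, column 2

Recompute each row's even parity and compare to rp:
  r0: data parity 1, sent rp 1 → ok
  r1: data parity 0, sent rp 0 → ok
  r2: data parity 0, sent rp 1 → mismatch
Recompute each column's even parity and compare to cp:
  c0: data parity 1, sent cp 1 → ok
  c1: data parity 1, sent cp 1 → ok
  c2: data parity 1, sent cp 0 → mismatch
  c3: data parity 1, sent cp 1 → ok
  c4: data parity 1, sent cp 1 → ok
Exactly one row (r2) and one column (c2) fail → the flipped bit is at their intersection.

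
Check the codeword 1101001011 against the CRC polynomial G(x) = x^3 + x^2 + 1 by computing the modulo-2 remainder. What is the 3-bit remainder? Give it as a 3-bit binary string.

Modulo-2 division of 1101001011 by 1101:
  pos 0: 1101 XOR 1101 = 0000
  pos 6: 1011 XOR 1101 = 0110
Remainder = 110 (nonzero — an error is detected).

110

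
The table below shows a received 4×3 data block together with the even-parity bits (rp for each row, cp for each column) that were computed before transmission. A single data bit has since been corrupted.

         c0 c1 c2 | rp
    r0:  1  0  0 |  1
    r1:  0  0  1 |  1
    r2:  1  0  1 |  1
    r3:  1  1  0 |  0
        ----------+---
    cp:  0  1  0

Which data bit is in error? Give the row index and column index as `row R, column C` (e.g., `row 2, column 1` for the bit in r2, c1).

row 2, column 0

Recompute each row's even parity and compare to rp:
  r0: data parity 1, sent rp 1 → ok
  r1: data parity 1, sent rp 1 → ok
  r2: data parity 0, sent rp 1 → mismatch
  r3: data parity 0, sent rp 0 → ok
Recompute each column's even parity and compare to cp:
  c0: data parity 1, sent cp 0 → mismatch
  c1: data parity 1, sent cp 1 → ok
  c2: data parity 0, sent cp 0 → ok
Exactly one row (r2) and one column (c0) fail → the flipped bit is at their intersection.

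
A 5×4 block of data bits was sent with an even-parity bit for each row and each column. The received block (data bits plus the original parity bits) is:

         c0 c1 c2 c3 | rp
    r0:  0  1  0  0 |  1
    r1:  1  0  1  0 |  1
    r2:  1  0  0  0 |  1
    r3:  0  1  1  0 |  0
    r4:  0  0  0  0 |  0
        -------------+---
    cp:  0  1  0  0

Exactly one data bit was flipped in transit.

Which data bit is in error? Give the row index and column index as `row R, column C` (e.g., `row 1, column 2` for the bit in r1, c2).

row 1, column 1

Recompute each row's even parity and compare to rp:
  r0: data parity 1, sent rp 1 → ok
  r1: data parity 0, sent rp 1 → mismatch
  r2: data parity 1, sent rp 1 → ok
  r3: data parity 0, sent rp 0 → ok
  r4: data parity 0, sent rp 0 → ok
Recompute each column's even parity and compare to cp:
  c0: data parity 0, sent cp 0 → ok
  c1: data parity 0, sent cp 1 → mismatch
  c2: data parity 0, sent cp 0 → ok
  c3: data parity 0, sent cp 0 → ok
Exactly one row (r1) and one column (c1) fail → the flipped bit is at their intersection.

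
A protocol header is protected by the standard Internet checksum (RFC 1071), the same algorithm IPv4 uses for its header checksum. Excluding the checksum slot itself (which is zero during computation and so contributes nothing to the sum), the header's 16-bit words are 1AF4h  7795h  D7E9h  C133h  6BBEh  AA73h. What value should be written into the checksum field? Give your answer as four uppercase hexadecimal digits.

BE26

One's-complement addition (fold any carry out of bit 15 back into bit 0):
  0x1AF4 + 0x7795 = 0x09289
  0x9289 + 0xD7E9 = 0x16A72 → wrap carry → 0x6A73
  0x6A73 + 0xC133 = 0x12BA6 → wrap carry → 0x2BA7
  0x2BA7 + 0x6BBE = 0x09765
  0x9765 + 0xAA73 = 0x141D8 → wrap carry → 0x41D9
One's-complement sum = 0x41D9.
Checksum = ~0x41D9 & 0xFFFF = 0xBE26.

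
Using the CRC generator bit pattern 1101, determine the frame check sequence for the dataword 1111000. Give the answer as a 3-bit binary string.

001

Append 3 zeros: 1111000000. Divide by 1101 (XOR where the leading bit is 1):
  pos 0: 1111 XOR 1101 = 0010
  pos 2: 1000 XOR 1101 = 0101
  pos 3: 1010 XOR 1101 = 0111
  pos 4: 1110 XOR 1101 = 0011
  pos 6: 1100 XOR 1101 = 0001
Remainder (last 3 bits) = 001. This is the CRC / FCS.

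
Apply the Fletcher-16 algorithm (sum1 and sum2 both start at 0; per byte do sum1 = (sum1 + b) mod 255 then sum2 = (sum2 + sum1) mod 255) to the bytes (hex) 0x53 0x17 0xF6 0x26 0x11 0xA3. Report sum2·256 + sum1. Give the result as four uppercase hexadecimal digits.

7B3C

Running sums (mod 255):
  after byte 0 (0x53): sum1=83, sum2=83
  after byte 1 (0x17): sum1=106, sum2=189
  after byte 2 (0xF6): sum1=97, sum2=31
  after byte 3 (0x26): sum1=135, sum2=166
  after byte 4 (0x11): sum1=152, sum2=63
  after byte 5 (0xA3): sum1=60, sum2=123
Checksum = sum2·256 + sum1 = 123·256 + 60 = 31548 = 0x7B3C.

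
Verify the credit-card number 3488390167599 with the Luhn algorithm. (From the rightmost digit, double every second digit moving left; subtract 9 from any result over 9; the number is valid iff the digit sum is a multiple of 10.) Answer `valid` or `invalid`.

invalid

From the right, keep odd positions and double even positions (subtract 9 from any doubled value over 9):
  doubled (positions 2,4,...): 9 5 2 9 7 8 → sum 40
  kept (positions 1,3,...): 9 5 6 0 3 8 3 → sum 34
Total = 74.
74 mod 10 = 4, so the number is invalid.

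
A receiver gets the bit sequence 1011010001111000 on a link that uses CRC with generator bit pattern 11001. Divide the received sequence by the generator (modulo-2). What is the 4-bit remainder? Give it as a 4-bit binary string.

Modulo-2 division of 1011010001111000 by 11001:
  pos 0: 10110 XOR 11001 = 01111
  pos 1: 11111 XOR 11001 = 00110
  pos 3: 11000 XOR 11001 = 00001
  pos 7: 10111 XOR 11001 = 01110
  pos 8: 11101 XOR 11001 = 00100
  pos 10: 10000 XOR 11001 = 01001
  pos 11: 10010 XOR 11001 = 01011
Remainder = 1011 (nonzero — an error is detected).

1011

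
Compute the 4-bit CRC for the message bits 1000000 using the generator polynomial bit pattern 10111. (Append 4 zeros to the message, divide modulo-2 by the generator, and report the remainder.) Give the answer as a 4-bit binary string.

Append 4 zeros: 10000000000. Divide by 10111 (XOR where the leading bit is 1):
  pos 0: 10000 XOR 10111 = 00111
  pos 2: 11100 XOR 10111 = 01011
  pos 3: 10110 XOR 10111 = 00001
Remainder (last 4 bits) = 1000. This is the CRC / FCS.

1000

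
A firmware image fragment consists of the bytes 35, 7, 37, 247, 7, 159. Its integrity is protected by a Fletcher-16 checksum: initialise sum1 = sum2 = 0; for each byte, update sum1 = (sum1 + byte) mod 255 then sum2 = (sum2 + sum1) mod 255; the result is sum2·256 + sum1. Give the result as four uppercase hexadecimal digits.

Running sums (mod 255):
  after byte 0 (35): sum1=35, sum2=35
  after byte 1 (7): sum1=42, sum2=77
  after byte 2 (37): sum1=79, sum2=156
  after byte 3 (247): sum1=71, sum2=227
  after byte 4 (7): sum1=78, sum2=50
  after byte 5 (159): sum1=237, sum2=32
Checksum = sum2·256 + sum1 = 32·256 + 237 = 8429 = 0x20ED.

20ED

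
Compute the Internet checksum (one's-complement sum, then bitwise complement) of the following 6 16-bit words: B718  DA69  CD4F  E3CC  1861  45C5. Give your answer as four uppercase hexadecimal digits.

One's-complement addition (fold any carry out of bit 15 back into bit 0):
  0xB718 + 0xDA69 = 0x19181 → wrap carry → 0x9182
  0x9182 + 0xCD4F = 0x15ED1 → wrap carry → 0x5ED2
  0x5ED2 + 0xE3CC = 0x1429E → wrap carry → 0x429F
  0x429F + 0x1861 = 0x05B00
  0x5B00 + 0x45C5 = 0x0A0C5
One's-complement sum = 0xA0C5.
Checksum = ~0xA0C5 & 0xFFFF = 0x5F3A.

5F3A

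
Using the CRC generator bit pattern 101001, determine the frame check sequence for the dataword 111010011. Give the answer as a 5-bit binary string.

Append 5 zeros: 11101001100000. Divide by 101001 (XOR where the leading bit is 1):
  pos 0: 111010 XOR 101001 = 010011
  pos 1: 100110 XOR 101001 = 001111
  pos 3: 111111 XOR 101001 = 010110
  pos 4: 101100 XOR 101001 = 000101
  pos 7: 101000 XOR 101001 = 000001
Remainder (last 5 bits) = 00010. This is the CRC / FCS.

00010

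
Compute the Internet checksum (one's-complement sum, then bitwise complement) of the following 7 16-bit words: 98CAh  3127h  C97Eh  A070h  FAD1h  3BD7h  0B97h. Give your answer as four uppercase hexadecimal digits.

One's-complement addition (fold any carry out of bit 15 back into bit 0):
  0x98CA + 0x3127 = 0x0C9F1
  0xC9F1 + 0xC97E = 0x1936F → wrap carry → 0x9370
  0x9370 + 0xA070 = 0x133E0 → wrap carry → 0x33E1
  0x33E1 + 0xFAD1 = 0x12EB2 → wrap carry → 0x2EB3
  0x2EB3 + 0x3BD7 = 0x06A8A
  0x6A8A + 0x0B97 = 0x07621
One's-complement sum = 0x7621.
Checksum = ~0x7621 & 0xFFFF = 0x89DE.

89DE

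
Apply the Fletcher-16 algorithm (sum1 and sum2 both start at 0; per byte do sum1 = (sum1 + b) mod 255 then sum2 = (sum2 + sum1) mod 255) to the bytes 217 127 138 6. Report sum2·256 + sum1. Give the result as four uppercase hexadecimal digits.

Running sums (mod 255):
  after byte 0 (217): sum1=217, sum2=217
  after byte 1 (127): sum1=89, sum2=51
  after byte 2 (138): sum1=227, sum2=23
  after byte 3 (6): sum1=233, sum2=1
Checksum = sum2·256 + sum1 = 1·256 + 233 = 489 = 0x01E9.

01E9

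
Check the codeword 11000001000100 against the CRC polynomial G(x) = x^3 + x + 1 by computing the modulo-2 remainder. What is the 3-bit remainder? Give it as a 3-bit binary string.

011

Modulo-2 division of 11000001000100 by 1011:
  pos 0: 1100 XOR 1011 = 0111
  pos 1: 1110 XOR 1011 = 0101
  pos 2: 1010 XOR 1011 = 0001
  pos 5: 1010 XOR 1011 = 0001
  pos 8: 1001 XOR 1011 = 0010
  pos 10: 1000 XOR 1011 = 0011
Remainder = 011 (nonzero — an error is detected).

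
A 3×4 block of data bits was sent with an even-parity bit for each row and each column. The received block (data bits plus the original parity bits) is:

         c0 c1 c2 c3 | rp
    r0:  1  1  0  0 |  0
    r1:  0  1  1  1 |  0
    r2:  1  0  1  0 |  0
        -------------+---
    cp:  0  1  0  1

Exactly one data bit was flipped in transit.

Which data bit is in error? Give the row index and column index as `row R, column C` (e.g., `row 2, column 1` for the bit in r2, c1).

Recompute each row's even parity and compare to rp:
  r0: data parity 0, sent rp 0 → ok
  r1: data parity 1, sent rp 0 → mismatch
  r2: data parity 0, sent rp 0 → ok
Recompute each column's even parity and compare to cp:
  c0: data parity 0, sent cp 0 → ok
  c1: data parity 0, sent cp 1 → mismatch
  c2: data parity 0, sent cp 0 → ok
  c3: data parity 1, sent cp 1 → ok
Exactly one row (r1) and one column (c1) fail → the flipped bit is at their intersection.

row 1, column 1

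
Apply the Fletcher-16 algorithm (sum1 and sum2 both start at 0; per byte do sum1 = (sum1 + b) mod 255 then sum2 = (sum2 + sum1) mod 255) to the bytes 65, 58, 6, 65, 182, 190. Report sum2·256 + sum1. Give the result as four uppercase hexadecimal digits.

B238

Running sums (mod 255):
  after byte 0 (65): sum1=65, sum2=65
  after byte 1 (58): sum1=123, sum2=188
  after byte 2 (6): sum1=129, sum2=62
  after byte 3 (65): sum1=194, sum2=1
  after byte 4 (182): sum1=121, sum2=122
  after byte 5 (190): sum1=56, sum2=178
Checksum = sum2·256 + sum1 = 178·256 + 56 = 45624 = 0xB238.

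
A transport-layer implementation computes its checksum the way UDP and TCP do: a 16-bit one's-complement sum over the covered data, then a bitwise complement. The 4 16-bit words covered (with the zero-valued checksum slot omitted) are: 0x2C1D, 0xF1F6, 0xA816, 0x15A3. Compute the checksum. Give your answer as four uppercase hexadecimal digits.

2432

One's-complement addition (fold any carry out of bit 15 back into bit 0):
  0x2C1D + 0xF1F6 = 0x11E13 → wrap carry → 0x1E14
  0x1E14 + 0xA816 = 0x0C62A
  0xC62A + 0x15A3 = 0x0DBCD
One's-complement sum = 0xDBCD.
Checksum = ~0xDBCD & 0xFFFF = 0x2432.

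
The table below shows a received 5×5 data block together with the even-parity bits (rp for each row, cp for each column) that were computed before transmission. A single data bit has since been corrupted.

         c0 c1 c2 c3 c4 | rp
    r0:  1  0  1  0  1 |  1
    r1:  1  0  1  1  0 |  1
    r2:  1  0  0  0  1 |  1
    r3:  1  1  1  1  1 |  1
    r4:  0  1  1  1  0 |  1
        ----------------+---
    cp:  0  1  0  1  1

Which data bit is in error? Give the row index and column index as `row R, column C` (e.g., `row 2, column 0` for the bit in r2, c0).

row 2, column 1

Recompute each row's even parity and compare to rp:
  r0: data parity 1, sent rp 1 → ok
  r1: data parity 1, sent rp 1 → ok
  r2: data parity 0, sent rp 1 → mismatch
  r3: data parity 1, sent rp 1 → ok
  r4: data parity 1, sent rp 1 → ok
Recompute each column's even parity and compare to cp:
  c0: data parity 0, sent cp 0 → ok
  c1: data parity 0, sent cp 1 → mismatch
  c2: data parity 0, sent cp 0 → ok
  c3: data parity 1, sent cp 1 → ok
  c4: data parity 1, sent cp 1 → ok
Exactly one row (r2) and one column (c1) fail → the flipped bit is at their intersection.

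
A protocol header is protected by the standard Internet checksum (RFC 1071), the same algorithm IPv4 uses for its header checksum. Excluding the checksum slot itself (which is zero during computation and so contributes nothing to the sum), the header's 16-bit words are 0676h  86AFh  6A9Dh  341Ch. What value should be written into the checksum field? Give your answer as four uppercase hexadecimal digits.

One's-complement addition (fold any carry out of bit 15 back into bit 0):
  0x0676 + 0x86AF = 0x08D25
  0x8D25 + 0x6A9D = 0x0F7C2
  0xF7C2 + 0x341C = 0x12BDE → wrap carry → 0x2BDF
One's-complement sum = 0x2BDF.
Checksum = ~0x2BDF & 0xFFFF = 0xD420.

D420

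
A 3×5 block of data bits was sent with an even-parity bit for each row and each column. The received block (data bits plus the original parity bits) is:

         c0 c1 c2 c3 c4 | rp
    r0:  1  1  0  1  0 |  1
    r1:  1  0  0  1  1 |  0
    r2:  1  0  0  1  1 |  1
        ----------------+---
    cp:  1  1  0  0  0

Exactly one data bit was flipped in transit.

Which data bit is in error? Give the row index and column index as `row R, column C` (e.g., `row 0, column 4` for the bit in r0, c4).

Recompute each row's even parity and compare to rp:
  r0: data parity 1, sent rp 1 → ok
  r1: data parity 1, sent rp 0 → mismatch
  r2: data parity 1, sent rp 1 → ok
Recompute each column's even parity and compare to cp:
  c0: data parity 1, sent cp 1 → ok
  c1: data parity 1, sent cp 1 → ok
  c2: data parity 0, sent cp 0 → ok
  c3: data parity 1, sent cp 0 → mismatch
  c4: data parity 0, sent cp 0 → ok
Exactly one row (r1) and one column (c3) fail → the flipped bit is at their intersection.

row 1, column 3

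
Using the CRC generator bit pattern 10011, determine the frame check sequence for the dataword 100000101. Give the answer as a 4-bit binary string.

Append 4 zeros: 1000001010000. Divide by 10011 (XOR where the leading bit is 1):
  pos 0: 10000 XOR 10011 = 00011
  pos 3: 11010 XOR 10011 = 01001
  pos 4: 10011 XOR 10011 = 00000
Remainder (last 4 bits) = 0000. This is the CRC / FCS.

0000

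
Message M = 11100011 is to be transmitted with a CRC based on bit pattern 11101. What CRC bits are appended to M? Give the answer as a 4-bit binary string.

1011

Append 4 zeros: 111000110000. Divide by 11101 (XOR where the leading bit is 1):
  pos 0: 11100 XOR 11101 = 00001
  pos 4: 10110 XOR 11101 = 01011
  pos 5: 10110 XOR 11101 = 01011
  pos 6: 10110 XOR 11101 = 01011
  pos 7: 10110 XOR 11101 = 01011
Remainder (last 4 bits) = 1011. This is the CRC / FCS.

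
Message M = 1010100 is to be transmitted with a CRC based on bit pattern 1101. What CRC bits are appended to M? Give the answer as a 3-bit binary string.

110

Append 3 zeros: 1010100000. Divide by 1101 (XOR where the leading bit is 1):
  pos 0: 1010 XOR 1101 = 0111
  pos 1: 1111 XOR 1101 = 0010
  pos 3: 1000 XOR 1101 = 0101
  pos 4: 1010 XOR 1101 = 0111
  pos 5: 1110 XOR 1101 = 0011
Remainder (last 3 bits) = 110. This is the CRC / FCS.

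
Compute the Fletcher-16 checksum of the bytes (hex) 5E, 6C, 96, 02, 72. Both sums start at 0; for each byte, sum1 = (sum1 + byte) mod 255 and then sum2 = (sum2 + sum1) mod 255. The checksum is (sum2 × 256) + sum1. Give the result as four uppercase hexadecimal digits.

Running sums (mod 255):
  after byte 0 (5E): sum1=94, sum2=94
  after byte 1 (6C): sum1=202, sum2=41
  after byte 2 (96): sum1=97, sum2=138
  after byte 3 (02): sum1=99, sum2=237
  after byte 4 (72): sum1=213, sum2=195
Checksum = sum2·256 + sum1 = 195·256 + 213 = 50133 = 0xC3D5.

C3D5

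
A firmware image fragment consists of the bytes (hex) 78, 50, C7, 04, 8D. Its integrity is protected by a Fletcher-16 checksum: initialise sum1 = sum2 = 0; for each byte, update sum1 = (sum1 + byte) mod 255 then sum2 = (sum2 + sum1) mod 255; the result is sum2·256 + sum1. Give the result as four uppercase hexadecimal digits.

8822

Running sums (mod 255):
  after byte 0 (78): sum1=120, sum2=120
  after byte 1 (50): sum1=200, sum2=65
  after byte 2 (C7): sum1=144, sum2=209
  after byte 3 (04): sum1=148, sum2=102
  after byte 4 (8D): sum1=34, sum2=136
Checksum = sum2·256 + sum1 = 136·256 + 34 = 34850 = 0x8822.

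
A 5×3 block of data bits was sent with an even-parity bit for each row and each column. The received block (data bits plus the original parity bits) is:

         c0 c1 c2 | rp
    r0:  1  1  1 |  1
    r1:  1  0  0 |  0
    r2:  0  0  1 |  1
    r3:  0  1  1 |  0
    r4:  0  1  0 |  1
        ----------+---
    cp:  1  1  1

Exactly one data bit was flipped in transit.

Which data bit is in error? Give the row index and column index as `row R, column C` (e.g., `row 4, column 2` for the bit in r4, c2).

row 1, column 0

Recompute each row's even parity and compare to rp:
  r0: data parity 1, sent rp 1 → ok
  r1: data parity 1, sent rp 0 → mismatch
  r2: data parity 1, sent rp 1 → ok
  r3: data parity 0, sent rp 0 → ok
  r4: data parity 1, sent rp 1 → ok
Recompute each column's even parity and compare to cp:
  c0: data parity 0, sent cp 1 → mismatch
  c1: data parity 1, sent cp 1 → ok
  c2: data parity 1, sent cp 1 → ok
Exactly one row (r1) and one column (c0) fail → the flipped bit is at their intersection.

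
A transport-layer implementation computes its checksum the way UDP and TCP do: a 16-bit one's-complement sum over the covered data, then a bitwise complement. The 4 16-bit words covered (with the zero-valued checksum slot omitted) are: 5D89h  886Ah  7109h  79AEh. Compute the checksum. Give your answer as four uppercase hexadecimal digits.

One's-complement addition (fold any carry out of bit 15 back into bit 0):
  0x5D89 + 0x886A = 0x0E5F3
  0xE5F3 + 0x7109 = 0x156FC → wrap carry → 0x56FD
  0x56FD + 0x79AE = 0x0D0AB
One's-complement sum = 0xD0AB.
Checksum = ~0xD0AB & 0xFFFF = 0x2F54.

2F54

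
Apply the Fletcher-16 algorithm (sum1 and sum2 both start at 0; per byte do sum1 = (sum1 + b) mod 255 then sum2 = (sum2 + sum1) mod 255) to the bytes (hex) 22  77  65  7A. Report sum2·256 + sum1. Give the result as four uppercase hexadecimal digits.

3479

Running sums (mod 255):
  after byte 0 (22): sum1=34, sum2=34
  after byte 1 (77): sum1=153, sum2=187
  after byte 2 (65): sum1=254, sum2=186
  after byte 3 (7A): sum1=121, sum2=52
Checksum = sum2·256 + sum1 = 52·256 + 121 = 13433 = 0x3479.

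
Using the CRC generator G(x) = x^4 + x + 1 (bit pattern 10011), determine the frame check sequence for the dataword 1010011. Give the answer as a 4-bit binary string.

0111

Append 4 zeros: 10100110000. Divide by 10011 (XOR where the leading bit is 1):
  pos 0: 10100 XOR 10011 = 00111
  pos 2: 11111 XOR 10011 = 01100
  pos 3: 11000 XOR 10011 = 01011
  pos 4: 10110 XOR 10011 = 00101
  pos 6: 10100 XOR 10011 = 00111
Remainder (last 4 bits) = 0111. This is the CRC / FCS.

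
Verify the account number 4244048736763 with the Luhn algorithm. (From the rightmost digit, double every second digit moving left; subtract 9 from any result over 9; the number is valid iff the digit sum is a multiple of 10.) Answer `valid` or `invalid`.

valid

From the right, keep odd positions and double even positions (subtract 9 from any doubled value over 9):
  doubled (positions 2,4,...): 3 3 5 8 8 4 → sum 31
  kept (positions 1,3,...): 3 7 3 8 0 4 4 → sum 29
Total = 60.
60 mod 10 = 0, so the number is valid.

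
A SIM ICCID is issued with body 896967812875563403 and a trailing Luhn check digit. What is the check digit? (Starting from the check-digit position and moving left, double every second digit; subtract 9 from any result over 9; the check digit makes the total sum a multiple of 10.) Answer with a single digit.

5

Partial digits right→left: 3 0 4 3 6 5 5 7 8 2 1 8 7 6 9 6 9 8
Double every second digit counting from the check-digit position (so the 1st, 3rd, 5th, ... of the partial from the right).
  doubled (with −9 where >9): 6 8 3 1 7 2 5 9 9 → sum 50
  kept as-is: 0 3 5 7 2 8 6 6 8 → sum 45
Total = 50 + 45 = 95.
Check digit = (10 − (95 mod 10)) mod 10 = 5.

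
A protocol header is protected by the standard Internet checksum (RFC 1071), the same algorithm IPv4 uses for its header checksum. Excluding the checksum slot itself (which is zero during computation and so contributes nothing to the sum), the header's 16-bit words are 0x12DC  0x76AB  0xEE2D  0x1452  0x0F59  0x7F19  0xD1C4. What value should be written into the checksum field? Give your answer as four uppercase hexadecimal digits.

13C1

One's-complement addition (fold any carry out of bit 15 back into bit 0):
  0x12DC + 0x76AB = 0x08987
  0x8987 + 0xEE2D = 0x177B4 → wrap carry → 0x77B5
  0x77B5 + 0x1452 = 0x08C07
  0x8C07 + 0x0F59 = 0x09B60
  0x9B60 + 0x7F19 = 0x11A79 → wrap carry → 0x1A7A
  0x1A7A + 0xD1C4 = 0x0EC3E
One's-complement sum = 0xEC3E.
Checksum = ~0xEC3E & 0xFFFF = 0x13C1.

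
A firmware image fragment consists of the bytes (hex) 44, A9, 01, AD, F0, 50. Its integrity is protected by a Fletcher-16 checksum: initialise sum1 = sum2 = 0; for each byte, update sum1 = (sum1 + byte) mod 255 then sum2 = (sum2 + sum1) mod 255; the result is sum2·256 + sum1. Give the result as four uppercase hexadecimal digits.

29DD

Running sums (mod 255):
  after byte 0 (44): sum1=68, sum2=68
  after byte 1 (A9): sum1=237, sum2=50
  after byte 2 (01): sum1=238, sum2=33
  after byte 3 (AD): sum1=156, sum2=189
  after byte 4 (F0): sum1=141, sum2=75
  after byte 5 (50): sum1=221, sum2=41
Checksum = sum2·256 + sum1 = 41·256 + 221 = 10717 = 0x29DD.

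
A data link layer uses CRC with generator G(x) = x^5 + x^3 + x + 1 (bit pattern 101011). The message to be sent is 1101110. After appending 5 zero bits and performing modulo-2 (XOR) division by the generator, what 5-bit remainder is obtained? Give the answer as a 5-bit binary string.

00001

Append 5 zeros: 110111000000. Divide by 101011 (XOR where the leading bit is 1):
  pos 0: 110111 XOR 101011 = 011100
  pos 1: 111000 XOR 101011 = 010011
  pos 2: 100110 XOR 101011 = 001101
  pos 4: 110100 XOR 101011 = 011111
  pos 5: 111110 XOR 101011 = 010101
  pos 6: 101010 XOR 101011 = 000001
Remainder (last 5 bits) = 00001. This is the CRC / FCS.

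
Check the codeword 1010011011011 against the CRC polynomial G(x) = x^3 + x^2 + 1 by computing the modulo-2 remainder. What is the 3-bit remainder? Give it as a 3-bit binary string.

000

Modulo-2 division of 1010011011011 by 1101:
  pos 0: 1010 XOR 1101 = 0111
  pos 1: 1110 XOR 1101 = 0011
  pos 3: 1111 XOR 1101 = 0010
  pos 5: 1001 XOR 1101 = 0100
  pos 6: 1001 XOR 1101 = 0100
  pos 7: 1000 XOR 1101 = 0101
  pos 8: 1011 XOR 1101 = 0110
  pos 9: 1101 XOR 1101 = 0000
Remainder = 000 (zero — the frame passes the CRC check).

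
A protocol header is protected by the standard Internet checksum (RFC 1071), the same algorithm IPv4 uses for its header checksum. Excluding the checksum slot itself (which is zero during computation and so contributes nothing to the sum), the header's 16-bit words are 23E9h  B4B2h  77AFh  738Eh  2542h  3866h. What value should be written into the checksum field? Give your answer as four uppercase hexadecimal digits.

DE7D

One's-complement addition (fold any carry out of bit 15 back into bit 0):
  0x23E9 + 0xB4B2 = 0x0D89B
  0xD89B + 0x77AF = 0x1504A → wrap carry → 0x504B
  0x504B + 0x738E = 0x0C3D9
  0xC3D9 + 0x2542 = 0x0E91B
  0xE91B + 0x3866 = 0x12181 → wrap carry → 0x2182
One's-complement sum = 0x2182.
Checksum = ~0x2182 & 0xFFFF = 0xDE7D.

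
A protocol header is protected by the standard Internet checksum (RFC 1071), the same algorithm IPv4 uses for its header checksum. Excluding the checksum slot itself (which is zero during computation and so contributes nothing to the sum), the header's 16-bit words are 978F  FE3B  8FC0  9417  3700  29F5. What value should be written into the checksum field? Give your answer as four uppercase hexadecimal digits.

E566

One's-complement addition (fold any carry out of bit 15 back into bit 0):
  0x978F + 0xFE3B = 0x195CA → wrap carry → 0x95CB
  0x95CB + 0x8FC0 = 0x1258B → wrap carry → 0x258C
  0x258C + 0x9417 = 0x0B9A3
  0xB9A3 + 0x3700 = 0x0F0A3
  0xF0A3 + 0x29F5 = 0x11A98 → wrap carry → 0x1A99
One's-complement sum = 0x1A99.
Checksum = ~0x1A99 & 0xFFFF = 0xE566.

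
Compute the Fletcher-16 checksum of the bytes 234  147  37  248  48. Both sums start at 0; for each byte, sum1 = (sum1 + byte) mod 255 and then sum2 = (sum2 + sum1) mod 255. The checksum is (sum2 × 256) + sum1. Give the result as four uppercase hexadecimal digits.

76CC

Running sums (mod 255):
  after byte 0 (234): sum1=234, sum2=234
  after byte 1 (147): sum1=126, sum2=105
  after byte 2 (37): sum1=163, sum2=13
  after byte 3 (248): sum1=156, sum2=169
  after byte 4 (48): sum1=204, sum2=118
Checksum = sum2·256 + sum1 = 118·256 + 204 = 30412 = 0x76CC.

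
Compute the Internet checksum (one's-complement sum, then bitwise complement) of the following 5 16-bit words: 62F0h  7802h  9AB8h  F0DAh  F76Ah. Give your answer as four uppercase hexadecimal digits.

One's-complement addition (fold any carry out of bit 15 back into bit 0):
  0x62F0 + 0x7802 = 0x0DAF2
  0xDAF2 + 0x9AB8 = 0x175AA → wrap carry → 0x75AB
  0x75AB + 0xF0DA = 0x16685 → wrap carry → 0x6686
  0x6686 + 0xF76A = 0x15DF0 → wrap carry → 0x5DF1
One's-complement sum = 0x5DF1.
Checksum = ~0x5DF1 & 0xFFFF = 0xA20E.

A20E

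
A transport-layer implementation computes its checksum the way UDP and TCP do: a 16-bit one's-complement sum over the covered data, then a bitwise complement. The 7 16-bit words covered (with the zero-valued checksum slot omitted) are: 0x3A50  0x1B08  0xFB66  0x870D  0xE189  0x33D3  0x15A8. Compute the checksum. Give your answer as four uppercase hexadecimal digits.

One's-complement addition (fold any carry out of bit 15 back into bit 0):
  0x3A50 + 0x1B08 = 0x05558
  0x5558 + 0xFB66 = 0x150BE → wrap carry → 0x50BF
  0x50BF + 0x870D = 0x0D7CC
  0xD7CC + 0xE189 = 0x1B955 → wrap carry → 0xB956
  0xB956 + 0x33D3 = 0x0ED29
  0xED29 + 0x15A8 = 0x102D1 → wrap carry → 0x02D2
One's-complement sum = 0x02D2.
Checksum = ~0x02D2 & 0xFFFF = 0xFD2D.

FD2D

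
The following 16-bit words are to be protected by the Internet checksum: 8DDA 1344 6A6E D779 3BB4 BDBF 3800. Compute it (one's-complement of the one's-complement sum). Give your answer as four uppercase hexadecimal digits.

One's-complement addition (fold any carry out of bit 15 back into bit 0):
  0x8DDA + 0x1344 = 0x0A11E
  0xA11E + 0x6A6E = 0x10B8C → wrap carry → 0x0B8D
  0x0B8D + 0xD779 = 0x0E306
  0xE306 + 0x3BB4 = 0x11EBA → wrap carry → 0x1EBB
  0x1EBB + 0xBDBF = 0x0DC7A
  0xDC7A + 0x3800 = 0x1147A → wrap carry → 0x147B
One's-complement sum = 0x147B.
Checksum = ~0x147B & 0xFFFF = 0xEB84.

EB84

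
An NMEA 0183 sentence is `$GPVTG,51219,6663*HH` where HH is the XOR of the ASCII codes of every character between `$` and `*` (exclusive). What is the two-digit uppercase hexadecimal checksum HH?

XOR the ASCII codes of the payload characters:
  'G' = 0x47 → acc = 0x47
  'P' = 0x50 → acc = 0x17
  'V' = 0x56 → acc = 0x41
  'T' = 0x54 → acc = 0x15
  'G' = 0x47 → acc = 0x52
  ',' = 0x2C → acc = 0x7E
  '5' = 0x35 → acc = 0x4B
  '1' = 0x31 → acc = 0x7A
  '2' = 0x32 → acc = 0x48
  '1' = 0x31 → acc = 0x79
  '9' = 0x39 → acc = 0x40
  ',' = 0x2C → acc = 0x6C
  '6' = 0x36 → acc = 0x5A
  '6' = 0x36 → acc = 0x6C
  '6' = 0x36 → acc = 0x5A
  '3' = 0x33 → acc = 0x69
Checksum = 0x69.

69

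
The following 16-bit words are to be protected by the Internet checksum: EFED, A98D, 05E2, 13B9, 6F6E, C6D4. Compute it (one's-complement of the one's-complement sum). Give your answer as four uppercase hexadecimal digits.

16A6

One's-complement addition (fold any carry out of bit 15 back into bit 0):
  0xEFED + 0xA98D = 0x1997A → wrap carry → 0x997B
  0x997B + 0x05E2 = 0x09F5D
  0x9F5D + 0x13B9 = 0x0B316
  0xB316 + 0x6F6E = 0x12284 → wrap carry → 0x2285
  0x2285 + 0xC6D4 = 0x0E959
One's-complement sum = 0xE959.
Checksum = ~0xE959 & 0xFFFF = 0x16A6.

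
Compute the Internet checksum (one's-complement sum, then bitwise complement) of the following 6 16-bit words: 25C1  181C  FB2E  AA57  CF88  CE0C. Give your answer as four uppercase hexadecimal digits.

7F06

One's-complement addition (fold any carry out of bit 15 back into bit 0):
  0x25C1 + 0x181C = 0x03DDD
  0x3DDD + 0xFB2E = 0x1390B → wrap carry → 0x390C
  0x390C + 0xAA57 = 0x0E363
  0xE363 + 0xCF88 = 0x1B2EB → wrap carry → 0xB2EC
  0xB2EC + 0xCE0C = 0x180F8 → wrap carry → 0x80F9
One's-complement sum = 0x80F9.
Checksum = ~0x80F9 & 0xFFFF = 0x7F06.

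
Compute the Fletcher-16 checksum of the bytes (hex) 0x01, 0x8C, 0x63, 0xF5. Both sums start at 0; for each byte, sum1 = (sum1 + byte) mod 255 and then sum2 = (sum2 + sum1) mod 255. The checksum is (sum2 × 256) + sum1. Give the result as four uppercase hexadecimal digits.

66E6

Running sums (mod 255):
  after byte 0 (0x01): sum1=1, sum2=1
  after byte 1 (0x8C): sum1=141, sum2=142
  after byte 2 (0x63): sum1=240, sum2=127
  after byte 3 (0xF5): sum1=230, sum2=102
Checksum = sum2·256 + sum1 = 102·256 + 230 = 26342 = 0x66E6.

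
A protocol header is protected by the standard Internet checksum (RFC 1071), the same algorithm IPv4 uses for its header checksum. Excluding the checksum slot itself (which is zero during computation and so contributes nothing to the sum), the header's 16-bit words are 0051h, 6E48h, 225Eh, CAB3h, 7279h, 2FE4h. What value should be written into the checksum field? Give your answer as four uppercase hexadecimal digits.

One's-complement addition (fold any carry out of bit 15 back into bit 0):
  0x0051 + 0x6E48 = 0x06E99
  0x6E99 + 0x225E = 0x090F7
  0x90F7 + 0xCAB3 = 0x15BAA → wrap carry → 0x5BAB
  0x5BAB + 0x7279 = 0x0CE24
  0xCE24 + 0x2FE4 = 0x0FE08
One's-complement sum = 0xFE08.
Checksum = ~0xFE08 & 0xFFFF = 0x01F7.

01F7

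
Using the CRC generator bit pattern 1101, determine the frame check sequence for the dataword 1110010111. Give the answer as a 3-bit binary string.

001

Append 3 zeros: 1110010111000. Divide by 1101 (XOR where the leading bit is 1):
  pos 0: 1110 XOR 1101 = 0011
  pos 2: 1101 XOR 1101 = 0000
  pos 7: 1110 XOR 1101 = 0011
  pos 9: 1100 XOR 1101 = 0001
Remainder (last 3 bits) = 001. This is the CRC / FCS.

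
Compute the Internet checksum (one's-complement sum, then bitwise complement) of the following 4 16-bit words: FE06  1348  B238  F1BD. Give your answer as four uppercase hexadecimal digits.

One's-complement addition (fold any carry out of bit 15 back into bit 0):
  0xFE06 + 0x1348 = 0x1114E → wrap carry → 0x114F
  0x114F + 0xB238 = 0x0C387
  0xC387 + 0xF1BD = 0x1B544 → wrap carry → 0xB545
One's-complement sum = 0xB545.
Checksum = ~0xB545 & 0xFFFF = 0x4ABA.

4ABA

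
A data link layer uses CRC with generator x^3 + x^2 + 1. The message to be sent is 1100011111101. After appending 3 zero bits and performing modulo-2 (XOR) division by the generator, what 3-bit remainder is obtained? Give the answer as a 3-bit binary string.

Append 3 zeros: 1100011111101000. Divide by 1101 (XOR where the leading bit is 1):
  pos 0: 1100 XOR 1101 = 0001
  pos 3: 1011 XOR 1101 = 0110
  pos 4: 1101 XOR 1101 = 0000
  pos 8: 1110 XOR 1101 = 0011
  pos 10: 1110 XOR 1101 = 0011
  pos 12: 1100 XOR 1101 = 0001
Remainder (last 3 bits) = 001. This is the CRC / FCS.

001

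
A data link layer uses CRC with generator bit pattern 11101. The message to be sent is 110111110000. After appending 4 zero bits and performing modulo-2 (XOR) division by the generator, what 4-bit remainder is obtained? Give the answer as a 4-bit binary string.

Append 4 zeros: 1101111100000000. Divide by 11101 (XOR where the leading bit is 1):
  pos 0: 11011 XOR 11101 = 00110
  pos 2: 11011 XOR 11101 = 00110
  pos 4: 11010 XOR 11101 = 00111
  pos 6: 11100 XOR 11101 = 00001
  pos 10: 10000 XOR 11101 = 01101
  pos 11: 11010 XOR 11101 = 00111
Remainder (last 4 bits) = 0111. This is the CRC / FCS.

0111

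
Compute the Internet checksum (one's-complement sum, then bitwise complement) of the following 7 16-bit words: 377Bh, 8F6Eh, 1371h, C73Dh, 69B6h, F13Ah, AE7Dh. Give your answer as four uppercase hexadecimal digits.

54F8

One's-complement addition (fold any carry out of bit 15 back into bit 0):
  0x377B + 0x8F6E = 0x0C6E9
  0xC6E9 + 0x1371 = 0x0DA5A
  0xDA5A + 0xC73D = 0x1A197 → wrap carry → 0xA198
  0xA198 + 0x69B6 = 0x10B4E → wrap carry → 0x0B4F
  0x0B4F + 0xF13A = 0x0FC89
  0xFC89 + 0xAE7D = 0x1AB06 → wrap carry → 0xAB07
One's-complement sum = 0xAB07.
Checksum = ~0xAB07 & 0xFFFF = 0x54F8.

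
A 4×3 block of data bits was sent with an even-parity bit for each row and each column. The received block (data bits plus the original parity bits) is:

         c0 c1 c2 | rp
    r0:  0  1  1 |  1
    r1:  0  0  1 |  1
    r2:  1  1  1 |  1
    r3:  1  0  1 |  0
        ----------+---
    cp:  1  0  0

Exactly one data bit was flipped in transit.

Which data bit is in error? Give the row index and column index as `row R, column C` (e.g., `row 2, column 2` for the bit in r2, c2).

row 0, column 0

Recompute each row's even parity and compare to rp:
  r0: data parity 0, sent rp 1 → mismatch
  r1: data parity 1, sent rp 1 → ok
  r2: data parity 1, sent rp 1 → ok
  r3: data parity 0, sent rp 0 → ok
Recompute each column's even parity and compare to cp:
  c0: data parity 0, sent cp 1 → mismatch
  c1: data parity 0, sent cp 0 → ok
  c2: data parity 0, sent cp 0 → ok
Exactly one row (r0) and one column (c0) fail → the flipped bit is at their intersection.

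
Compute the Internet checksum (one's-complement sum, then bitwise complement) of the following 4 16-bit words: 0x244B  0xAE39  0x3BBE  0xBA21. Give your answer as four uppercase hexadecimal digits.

One's-complement addition (fold any carry out of bit 15 back into bit 0):
  0x244B + 0xAE39 = 0x0D284
  0xD284 + 0x3BBE = 0x10E42 → wrap carry → 0x0E43
  0x0E43 + 0xBA21 = 0x0C864
One's-complement sum = 0xC864.
Checksum = ~0xC864 & 0xFFFF = 0x379B.

379B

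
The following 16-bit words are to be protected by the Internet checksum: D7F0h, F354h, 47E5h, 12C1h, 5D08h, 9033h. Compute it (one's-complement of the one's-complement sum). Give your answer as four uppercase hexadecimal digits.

ECD7

One's-complement addition (fold any carry out of bit 15 back into bit 0):
  0xD7F0 + 0xF354 = 0x1CB44 → wrap carry → 0xCB45
  0xCB45 + 0x47E5 = 0x1132A → wrap carry → 0x132B
  0x132B + 0x12C1 = 0x025EC
  0x25EC + 0x5D08 = 0x082F4
  0x82F4 + 0x9033 = 0x11327 → wrap carry → 0x1328
One's-complement sum = 0x1328.
Checksum = ~0x1328 & 0xFFFF = 0xECD7.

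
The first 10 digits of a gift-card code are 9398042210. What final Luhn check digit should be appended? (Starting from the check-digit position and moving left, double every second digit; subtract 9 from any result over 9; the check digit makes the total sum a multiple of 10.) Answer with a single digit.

4

Partial digits right→left: 0 1 2 2 4 0 8 9 3 9
Double every second digit counting from the check-digit position (so the 1st, 3rd, 5th, ... of the partial from the right).
  doubled (with −9 where >9): 0 4 8 7 6 → sum 25
  kept as-is: 1 2 0 9 9 → sum 21
Total = 25 + 21 = 46.
Check digit = (10 − (46 mod 10)) mod 10 = 4.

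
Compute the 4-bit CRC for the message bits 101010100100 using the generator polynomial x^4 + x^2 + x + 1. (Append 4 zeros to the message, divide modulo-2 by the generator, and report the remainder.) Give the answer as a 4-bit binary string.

0001

Append 4 zeros: 1010101001000000. Divide by 10111 (XOR where the leading bit is 1):
  pos 0: 10101 XOR 10111 = 00010
  pos 3: 10010 XOR 10111 = 00101
  pos 5: 10101 XOR 10111 = 00010
  pos 8: 10000 XOR 10111 = 00111
  pos 10: 11100 XOR 10111 = 01011
  pos 11: 10110 XOR 10111 = 00001
Remainder (last 4 bits) = 0001. This is the CRC / FCS.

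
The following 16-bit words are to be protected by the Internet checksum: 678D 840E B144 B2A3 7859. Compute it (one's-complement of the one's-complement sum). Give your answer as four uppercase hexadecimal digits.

3822

One's-complement addition (fold any carry out of bit 15 back into bit 0):
  0x678D + 0x840E = 0x0EB9B
  0xEB9B + 0xB144 = 0x19CDF → wrap carry → 0x9CE0
  0x9CE0 + 0xB2A3 = 0x14F83 → wrap carry → 0x4F84
  0x4F84 + 0x7859 = 0x0C7DD
One's-complement sum = 0xC7DD.
Checksum = ~0xC7DD & 0xFFFF = 0x3822.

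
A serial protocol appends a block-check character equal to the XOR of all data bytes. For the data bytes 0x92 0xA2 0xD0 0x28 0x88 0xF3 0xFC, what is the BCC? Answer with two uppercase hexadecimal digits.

XOR the bytes together:
  start with 0x92
  0x92 ⊕ 0xA2 = 0x30
  0x30 ⊕ 0xD0 = 0xE0
  0xE0 ⊕ 0x28 = 0xC8
  0xC8 ⊕ 0x88 = 0x40
  0x40 ⊕ 0xF3 = 0xB3
  0xB3 ⊕ 0xFC = 0x4F

4F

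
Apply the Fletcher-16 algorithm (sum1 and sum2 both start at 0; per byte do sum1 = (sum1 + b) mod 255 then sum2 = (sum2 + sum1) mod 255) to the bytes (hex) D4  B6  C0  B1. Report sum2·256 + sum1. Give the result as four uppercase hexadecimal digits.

Running sums (mod 255):
  after byte 0 (D4): sum1=212, sum2=212
  after byte 1 (B6): sum1=139, sum2=96
  after byte 2 (C0): sum1=76, sum2=172
  after byte 3 (B1): sum1=253, sum2=170
Checksum = sum2·256 + sum1 = 170·256 + 253 = 43773 = 0xAAFD.

AAFD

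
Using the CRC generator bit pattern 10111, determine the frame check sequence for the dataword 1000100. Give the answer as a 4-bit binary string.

0011

Append 4 zeros: 10001000000. Divide by 10111 (XOR where the leading bit is 1):
  pos 0: 10001 XOR 10111 = 00110
  pos 2: 11000 XOR 10111 = 01111
  pos 3: 11110 XOR 10111 = 01001
  pos 4: 10010 XOR 10111 = 00101
  pos 6: 10100 XOR 10111 = 00011
Remainder (last 4 bits) = 0011. This is the CRC / FCS.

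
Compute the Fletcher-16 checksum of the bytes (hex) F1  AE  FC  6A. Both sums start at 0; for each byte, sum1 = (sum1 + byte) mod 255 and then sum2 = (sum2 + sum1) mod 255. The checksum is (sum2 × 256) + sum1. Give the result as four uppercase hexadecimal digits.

3808

Running sums (mod 255):
  after byte 0 (F1): sum1=241, sum2=241
  after byte 1 (AE): sum1=160, sum2=146
  after byte 2 (FC): sum1=157, sum2=48
  after byte 3 (6A): sum1=8, sum2=56
Checksum = sum2·256 + sum1 = 56·256 + 8 = 14344 = 0x3808.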